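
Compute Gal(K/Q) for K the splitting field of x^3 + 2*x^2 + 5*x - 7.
Gal(K/Q) = S_3 (symmetric group of order 6)

Compute the discriminant of x^3 + (2)*x^2 + (5)*x + (-7): Δ = -2759. Since Δ is not a rational square, the Galois group is not contained in A_3; it must be the full S_3 (irreducibility of the cubic rules out anything smaller).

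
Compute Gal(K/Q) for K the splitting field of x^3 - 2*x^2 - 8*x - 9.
Gal(K/Q) = S_3 (symmetric group of order 6)

Compute the discriminant of x^3 + (-2)*x^2 + (-8)*x + (-9): Δ = -2763. Since Δ is not a rational square, the Galois group is not contained in A_3; it must be the full S_3 (irreducibility of the cubic rules out anything smaller).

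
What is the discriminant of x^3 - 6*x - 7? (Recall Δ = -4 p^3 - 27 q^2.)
Δ = -459

For a depressed cubic x^3 + p x + q the discriminant is Δ = -4 p^3 - 27 q^2 = -4*(-6)^3 - 27*(-7)^2 = 864 - 1323 = -459.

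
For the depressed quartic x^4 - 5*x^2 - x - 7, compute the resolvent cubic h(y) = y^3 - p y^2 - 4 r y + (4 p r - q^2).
h(y) = y^3 + 5*y^2 + 28*y + 139

Identify coefficients: p = -5, q = -1, r = -7.
Plug into h(y) = y^3 - p y^2 - 4 r y + (4 p r - q^2):
  h(y) = y^3 - (-5) y^2 - 4*(-7) y + (4*(-5)*(-7) - (-1)^2)
       = y^3 + (5) y^2 + (28) y + (139).
Simplifying: h(y) = y^3 + 5*y^2 + 28*y + 139.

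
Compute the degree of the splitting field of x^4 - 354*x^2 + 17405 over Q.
[K:Q] = 4

f factors as (x^2 - 59)(x^2 - 295); the splitting field is K = Q(sqrt(59), sqrt(295)). Since 59, 295, and 17405 are all non-squares in Q, the three subfields Q(sqrt(59)), Q(sqrt(295)), Q(sqrt(17405)) are distinct degree-2 extensions, so [K:Q] = 4 (Klein four Galois group).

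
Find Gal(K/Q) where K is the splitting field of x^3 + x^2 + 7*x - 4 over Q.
Gal(K/Q) = S_3 (symmetric group of order 6)

Compute the discriminant of x^3 + (1)*x^2 + (7)*x + (-4): Δ = -2243. Since Δ is not a rational square, the Galois group is not contained in A_3; it must be the full S_3 (irreducibility of the cubic rules out anything smaller).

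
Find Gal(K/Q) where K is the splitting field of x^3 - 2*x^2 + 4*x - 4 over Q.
Gal(K/Q) = S_3 (symmetric group of order 6)

Compute the discriminant of x^3 + (-2)*x^2 + (4)*x + (-4): Δ = -176. Since Δ is not a rational square, the Galois group is not contained in A_3; it must be the full S_3 (irreducibility of the cubic rules out anything smaller).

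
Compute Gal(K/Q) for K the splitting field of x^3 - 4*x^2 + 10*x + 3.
Gal(K/Q) = S_3 (symmetric group of order 6)

Compute the discriminant of x^3 + (-4)*x^2 + (10)*x + (3): Δ = -4035. Since Δ is not a rational square, the Galois group is not contained in A_3; it must be the full S_3 (irreducibility of the cubic rules out anything smaller).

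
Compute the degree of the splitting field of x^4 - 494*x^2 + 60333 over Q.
[K:Q] = 4

f factors as (x^2 - 221)(x^2 - 273); the splitting field is K = Q(sqrt(221), sqrt(273)). Since 221, 273, and 60333 are all non-squares in Q, the three subfields Q(sqrt(221)), Q(sqrt(273)), Q(sqrt(60333)) are distinct degree-2 extensions, so [K:Q] = 4 (Klein four Galois group).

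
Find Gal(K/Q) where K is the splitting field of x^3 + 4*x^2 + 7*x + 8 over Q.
Gal(K/Q) = S_3 (symmetric group of order 6)

Compute the discriminant of x^3 + (4)*x^2 + (7)*x + (8): Δ = -332. Since Δ is not a rational square, the Galois group is not contained in A_3; it must be the full S_3 (irreducibility of the cubic rules out anything smaller).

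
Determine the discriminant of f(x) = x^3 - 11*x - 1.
Δ = 5297

For a depressed cubic x^3 + p x + q the discriminant is Δ = -4 p^3 - 27 q^2 = -4*(-11)^3 - 27*(-1)^2 = 5324 - 27 = 5297.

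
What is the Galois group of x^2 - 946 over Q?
Gal(K/Q) = Z/2Z (cyclic of order 2)

x^2 - 946 is irreducible over Q since 946 is not a rational square. The splitting field Q(sqrt(946)) has degree 2 over Q, and its unique nontrivial automorphism is sqrt(946) ↦ -sqrt(946). Hence Gal(Q(sqrt(946))/Q) = Z/2Z.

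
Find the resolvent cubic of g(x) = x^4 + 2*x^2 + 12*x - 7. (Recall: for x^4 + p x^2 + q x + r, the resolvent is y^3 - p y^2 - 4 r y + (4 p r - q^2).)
h(y) = y^3 - 2*y^2 + 28*y - 200

Identify coefficients: p = 2, q = 12, r = -7.
Plug into h(y) = y^3 - p y^2 - 4 r y + (4 p r - q^2):
  h(y) = y^3 - (2) y^2 - 4*(-7) y + (4*(2)*(-7) - (12)^2)
       = y^3 + (-2) y^2 + (28) y + (-200).
Simplifying: h(y) = y^3 - 2*y^2 + 28*y - 200.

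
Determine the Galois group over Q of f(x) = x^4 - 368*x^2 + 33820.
Gal(K/Q) = V_4 (Klein four-group, Z/2Z × Z/2Z)

f factors as (x^2 - 190)(x^2 - 178), so the splitting field is K = Q(sqrt(190), sqrt(178)). The elements 190, 178, 33820 are all non-squares in Q, so sqrt(190) and sqrt(178) generate independent quadratic extensions. Thus [K:Q] = 4 and Gal(K/Q) is generated by the two order-2 automorphisms sqrt(190) ↦ -sqrt(190) and sqrt(178) ↦ -sqrt(178), giving V_4.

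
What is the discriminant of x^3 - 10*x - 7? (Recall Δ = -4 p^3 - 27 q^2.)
Δ = 2677

For a depressed cubic x^3 + p x + q the discriminant is Δ = -4 p^3 - 27 q^2 = -4*(-10)^3 - 27*(-7)^2 = 4000 - 1323 = 2677.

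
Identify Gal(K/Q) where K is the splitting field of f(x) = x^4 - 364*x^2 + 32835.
Gal(K/Q) = V_4 (Klein four-group, Z/2Z × Z/2Z)

f factors as (x^2 - 165)(x^2 - 199), so the splitting field is K = Q(sqrt(165), sqrt(199)). The elements 165, 199, 32835 are all non-squares in Q, so sqrt(165) and sqrt(199) generate independent quadratic extensions. Thus [K:Q] = 4 and Gal(K/Q) is generated by the two order-2 automorphisms sqrt(165) ↦ -sqrt(165) and sqrt(199) ↦ -sqrt(199), giving V_4.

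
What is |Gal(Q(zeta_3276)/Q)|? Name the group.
|Gal(Q(zeta_3276)/Q)| = phi(3276) = 864; group ≅ (Z/3276Z)^* ≅ Z/2Z × Z/6Z × Z/6Z × Z/12Z

The n-th cyclotomic polynomial Φ_3276(x) is the minimal polynomial of zeta_3276 over Q and has degree phi(3276) = 864. So Q(zeta_3276) is a degree-864 Galois extension with Galois group (Z/3276Z)^*. By CRT, (Z/3276Z)^* ≅ (Z/4Z)^* × (Z/9Z)^* × (Z/7Z)^* × (Z/13Z)^*. Each prime-power unit group is (Z/4Z)^* ≅ Z/2Z; (Z/9Z)^* ≅ Z/6Z; (Z/7Z)^* ≅ Z/6Z; (Z/13Z)^* ≅ Z/12Z. Hence Gal(Q(zeta_3276)/Q) ≅ Z/2Z × Z/6Z × Z/6Z × Z/12Z.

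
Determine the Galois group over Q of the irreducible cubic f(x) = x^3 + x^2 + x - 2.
Gal(K/Q) = S_3 (symmetric group of order 6)

Compute the discriminant of x^3 + (1)*x^2 + (1)*x + (-2): Δ = -139. Since Δ is not a rational square, the Galois group is not contained in A_3; it must be the full S_3 (irreducibility of the cubic rules out anything smaller).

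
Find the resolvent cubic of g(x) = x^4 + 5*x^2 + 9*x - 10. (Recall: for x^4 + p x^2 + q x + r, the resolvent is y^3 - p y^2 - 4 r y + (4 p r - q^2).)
h(y) = y^3 - 5*y^2 + 40*y - 281

Identify coefficients: p = 5, q = 9, r = -10.
Plug into h(y) = y^3 - p y^2 - 4 r y + (4 p r - q^2):
  h(y) = y^3 - (5) y^2 - 4*(-10) y + (4*(5)*(-10) - (9)^2)
       = y^3 + (-5) y^2 + (40) y + (-281).
Simplifying: h(y) = y^3 - 5*y^2 + 40*y - 281.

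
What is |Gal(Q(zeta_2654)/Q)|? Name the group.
|Gal(Q(zeta_2654)/Q)| = phi(2654) = 1326; group ≅ (Z/2654Z)^* ≅ Z/1326Z

The n-th cyclotomic polynomial Φ_2654(x) is the minimal polynomial of zeta_2654 over Q and has degree phi(2654) = 1326. So Q(zeta_2654) is a degree-1326 Galois extension with Galois group (Z/2654Z)^*. By CRT, (Z/2654Z)^* ≅ (Z/2Z)^* × (Z/1327Z)^*. Each prime-power unit group is (Z/2Z)^* ≅ trivial group (order 1); (Z/1327Z)^* ≅ Z/1326Z. Hence Gal(Q(zeta_2654)/Q) ≅ Z/1326Z.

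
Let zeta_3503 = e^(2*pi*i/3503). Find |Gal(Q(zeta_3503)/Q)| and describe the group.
|Gal(Q(zeta_3503)/Q)| = phi(3503) = 3360; group ≅ (Z/3503Z)^* ≅ Z/30Z × Z/112Z

The n-th cyclotomic polynomial Φ_3503(x) is the minimal polynomial of zeta_3503 over Q and has degree phi(3503) = 3360. So Q(zeta_3503) is a degree-3360 Galois extension with Galois group (Z/3503Z)^*. By CRT, (Z/3503Z)^* ≅ (Z/31Z)^* × (Z/113Z)^*. Each prime-power unit group is (Z/31Z)^* ≅ Z/30Z; (Z/113Z)^* ≅ Z/112Z. Hence Gal(Q(zeta_3503)/Q) ≅ Z/30Z × Z/112Z.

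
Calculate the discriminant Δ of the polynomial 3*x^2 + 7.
Δ = -84

For a quadratic a x^2 + b x + c the discriminant is Δ = b^2 - 4ac = (0)^2 - 4*(3)*(7) = 0 - (84) = -84.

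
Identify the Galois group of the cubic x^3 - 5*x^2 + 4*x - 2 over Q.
Gal(K/Q) = S_3 (symmetric group of order 6)

Compute the discriminant of x^3 + (-5)*x^2 + (4)*x + (-2): Δ = -244. Since Δ is not a rational square, the Galois group is not contained in A_3; it must be the full S_3 (irreducibility of the cubic rules out anything smaller).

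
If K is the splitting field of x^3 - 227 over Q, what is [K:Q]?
[K:Q] = 6

x^3 - 227 has one real root r = 227^(1/3) and two complex roots r*zeta_3, r*zeta_3^2 where zeta_3 = e^(2*pi*i/3). The splitting field is Q(r, zeta_3). [Q(r):Q] = 3 and [Q(zeta_3):Q] = 2 with gcd = 1, so [Q(r, zeta_3):Q] = 3 * 2 = 6.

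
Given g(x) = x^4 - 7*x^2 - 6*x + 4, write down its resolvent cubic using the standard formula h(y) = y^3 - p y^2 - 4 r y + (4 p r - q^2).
h(y) = y^3 + 7*y^2 - 16*y - 148

Identify coefficients: p = -7, q = -6, r = 4.
Plug into h(y) = y^3 - p y^2 - 4 r y + (4 p r - q^2):
  h(y) = y^3 - (-7) y^2 - 4*(4) y + (4*(-7)*(4) - (-6)^2)
       = y^3 + (7) y^2 + (-16) y + (-148).
Simplifying: h(y) = y^3 + 7*y^2 - 16*y - 148.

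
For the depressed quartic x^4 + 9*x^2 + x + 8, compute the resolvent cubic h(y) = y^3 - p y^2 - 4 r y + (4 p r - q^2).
h(y) = y^3 - 9*y^2 - 32*y + 287

Identify coefficients: p = 9, q = 1, r = 8.
Plug into h(y) = y^3 - p y^2 - 4 r y + (4 p r - q^2):
  h(y) = y^3 - (9) y^2 - 4*(8) y + (4*(9)*(8) - (1)^2)
       = y^3 + (-9) y^2 + (-32) y + (287).
Simplifying: h(y) = y^3 - 9*y^2 - 32*y + 287.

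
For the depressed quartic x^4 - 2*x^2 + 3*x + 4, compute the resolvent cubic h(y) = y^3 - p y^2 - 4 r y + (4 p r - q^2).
h(y) = y^3 + 2*y^2 - 16*y - 41

Identify coefficients: p = -2, q = 3, r = 4.
Plug into h(y) = y^3 - p y^2 - 4 r y + (4 p r - q^2):
  h(y) = y^3 - (-2) y^2 - 4*(4) y + (4*(-2)*(4) - (3)^2)
       = y^3 + (2) y^2 + (-16) y + (-41).
Simplifying: h(y) = y^3 + 2*y^2 - 16*y - 41.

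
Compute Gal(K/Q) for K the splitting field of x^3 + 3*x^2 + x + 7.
Gal(K/Q) = S_3 (symmetric group of order 6)

Compute the discriminant of x^3 + (3)*x^2 + (1)*x + (7): Δ = -1696. Since Δ is not a rational square, the Galois group is not contained in A_3; it must be the full S_3 (irreducibility of the cubic rules out anything smaller).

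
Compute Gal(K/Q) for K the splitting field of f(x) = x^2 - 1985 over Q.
Gal(K/Q) = Z/2Z (cyclic of order 2)

x^2 - 1985 is irreducible over Q since 1985 is not a rational square. The splitting field Q(sqrt(1985)) has degree 2 over Q, and its unique nontrivial automorphism is sqrt(1985) ↦ -sqrt(1985). Hence Gal(Q(sqrt(1985))/Q) = Z/2Z.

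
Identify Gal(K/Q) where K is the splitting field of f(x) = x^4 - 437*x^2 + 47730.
Gal(K/Q) = V_4 (Klein four-group, Z/2Z × Z/2Z)

f factors as (x^2 - 215)(x^2 - 222), so the splitting field is K = Q(sqrt(215), sqrt(222)). The elements 215, 222, 47730 are all non-squares in Q, so sqrt(215) and sqrt(222) generate independent quadratic extensions. Thus [K:Q] = 4 and Gal(K/Q) is generated by the two order-2 automorphisms sqrt(215) ↦ -sqrt(215) and sqrt(222) ↦ -sqrt(222), giving V_4.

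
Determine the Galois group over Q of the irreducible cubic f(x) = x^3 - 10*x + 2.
Gal(K/Q) = S_3 (symmetric group of order 6)

Compute the discriminant of x^3 + (0)*x^2 + (-10)*x + (2): Δ = 3892. Since Δ is not a rational square, the Galois group is not contained in A_3; it must be the full S_3 (irreducibility of the cubic rules out anything smaller).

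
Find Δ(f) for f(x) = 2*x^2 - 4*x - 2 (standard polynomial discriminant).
Δ = 32

For a quadratic a x^2 + b x + c the discriminant is Δ = b^2 - 4ac = (-4)^2 - 4*(2)*(-2) = 16 - (-16) = 32.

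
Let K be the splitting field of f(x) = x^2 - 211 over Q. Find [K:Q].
[K:Q] = 2

The polynomial x^2 - 211 is irreducible over Q since 211 is not a perfect square. Its splitting field is Q(sqrt(211)), which has degree 2 over Q.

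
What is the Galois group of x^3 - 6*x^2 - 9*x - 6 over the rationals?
Gal(K/Q) = S_3 (symmetric group of order 6)

Compute the discriminant of x^3 + (-6)*x^2 + (-9)*x + (-6): Δ = -6156. Since Δ is not a rational square, the Galois group is not contained in A_3; it must be the full S_3 (irreducibility of the cubic rules out anything smaller).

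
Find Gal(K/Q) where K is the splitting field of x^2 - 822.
Gal(K/Q) = Z/2Z (cyclic of order 2)

x^2 - 822 is irreducible over Q since 822 is not a rational square. The splitting field Q(sqrt(822)) has degree 2 over Q, and its unique nontrivial automorphism is sqrt(822) ↦ -sqrt(822). Hence Gal(Q(sqrt(822))/Q) = Z/2Z.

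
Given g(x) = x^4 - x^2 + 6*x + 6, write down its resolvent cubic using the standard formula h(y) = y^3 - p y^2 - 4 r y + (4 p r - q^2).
h(y) = y^3 + y^2 - 24*y - 60

Identify coefficients: p = -1, q = 6, r = 6.
Plug into h(y) = y^3 - p y^2 - 4 r y + (4 p r - q^2):
  h(y) = y^3 - (-1) y^2 - 4*(6) y + (4*(-1)*(6) - (6)^2)
       = y^3 + (1) y^2 + (-24) y + (-60).
Simplifying: h(y) = y^3 + y^2 - 24*y - 60.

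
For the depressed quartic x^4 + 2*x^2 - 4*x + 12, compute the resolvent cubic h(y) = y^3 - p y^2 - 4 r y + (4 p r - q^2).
h(y) = y^3 - 2*y^2 - 48*y + 80

Identify coefficients: p = 2, q = -4, r = 12.
Plug into h(y) = y^3 - p y^2 - 4 r y + (4 p r - q^2):
  h(y) = y^3 - (2) y^2 - 4*(12) y + (4*(2)*(12) - (-4)^2)
       = y^3 + (-2) y^2 + (-48) y + (80).
Simplifying: h(y) = y^3 - 2*y^2 - 48*y + 80.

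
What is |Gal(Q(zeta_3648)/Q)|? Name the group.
|Gal(Q(zeta_3648)/Q)| = phi(3648) = 1152; group ≅ (Z/3648Z)^* ≅ Z/2Z × Z/2Z × Z/16Z × Z/18Z

The n-th cyclotomic polynomial Φ_3648(x) is the minimal polynomial of zeta_3648 over Q and has degree phi(3648) = 1152. So Q(zeta_3648) is a degree-1152 Galois extension with Galois group (Z/3648Z)^*. By CRT, (Z/3648Z)^* ≅ (Z/64Z)^* × (Z/3Z)^* × (Z/19Z)^*. Each prime-power unit group is (Z/64Z)^* ≅ Z/2Z × Z/16Z; (Z/3Z)^* ≅ Z/2Z; (Z/19Z)^* ≅ Z/18Z. Hence Gal(Q(zeta_3648)/Q) ≅ Z/2Z × Z/2Z × Z/16Z × Z/18Z.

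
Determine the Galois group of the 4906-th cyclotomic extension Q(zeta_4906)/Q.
|Gal(Q(zeta_4906)/Q)| = phi(4906) = 2220; group ≅ (Z/4906Z)^* ≅ Z/10Z × Z/222Z

The n-th cyclotomic polynomial Φ_4906(x) is the minimal polynomial of zeta_4906 over Q and has degree phi(4906) = 2220. So Q(zeta_4906) is a degree-2220 Galois extension with Galois group (Z/4906Z)^*. By CRT, (Z/4906Z)^* ≅ (Z/2Z)^* × (Z/11Z)^* × (Z/223Z)^*. Each prime-power unit group is (Z/2Z)^* ≅ trivial group (order 1); (Z/11Z)^* ≅ Z/10Z; (Z/223Z)^* ≅ Z/222Z. Hence Gal(Q(zeta_4906)/Q) ≅ Z/10Z × Z/222Z.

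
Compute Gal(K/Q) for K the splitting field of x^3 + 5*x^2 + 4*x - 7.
Gal(K/Q) = S_3 (symmetric group of order 6)

Compute the discriminant of x^3 + (5)*x^2 + (4)*x + (-7): Δ = -199. Since Δ is not a rational square, the Galois group is not contained in A_3; it must be the full S_3 (irreducibility of the cubic rules out anything smaller).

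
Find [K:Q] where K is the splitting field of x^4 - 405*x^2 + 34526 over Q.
[K:Q] = 4

f factors as (x^2 - 122)(x^2 - 283); the splitting field is K = Q(sqrt(122), sqrt(283)). Since 122, 283, and 34526 are all non-squares in Q, the three subfields Q(sqrt(122)), Q(sqrt(283)), Q(sqrt(34526)) are distinct degree-2 extensions, so [K:Q] = 4 (Klein four Galois group).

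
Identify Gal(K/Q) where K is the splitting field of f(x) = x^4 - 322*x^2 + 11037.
Gal(K/Q) = V_4 (Klein four-group, Z/2Z × Z/2Z)

f factors as (x^2 - 39)(x^2 - 283), so the splitting field is K = Q(sqrt(39), sqrt(283)). The elements 39, 283, 11037 are all non-squares in Q, so sqrt(39) and sqrt(283) generate independent quadratic extensions. Thus [K:Q] = 4 and Gal(K/Q) is generated by the two order-2 automorphisms sqrt(39) ↦ -sqrt(39) and sqrt(283) ↦ -sqrt(283), giving V_4.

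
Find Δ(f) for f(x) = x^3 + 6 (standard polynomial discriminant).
Δ = -972

For a depressed cubic x^3 + p x + q the discriminant is Δ = -4 p^3 - 27 q^2 = -4*(0)^3 - 27*(6)^2 = 0 - 972 = -972.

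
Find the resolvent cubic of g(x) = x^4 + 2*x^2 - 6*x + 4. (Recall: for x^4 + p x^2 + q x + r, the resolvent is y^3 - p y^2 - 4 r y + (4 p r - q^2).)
h(y) = y^3 - 2*y^2 - 16*y - 4

Identify coefficients: p = 2, q = -6, r = 4.
Plug into h(y) = y^3 - p y^2 - 4 r y + (4 p r - q^2):
  h(y) = y^3 - (2) y^2 - 4*(4) y + (4*(2)*(4) - (-6)^2)
       = y^3 + (-2) y^2 + (-16) y + (-4).
Simplifying: h(y) = y^3 - 2*y^2 - 16*y - 4.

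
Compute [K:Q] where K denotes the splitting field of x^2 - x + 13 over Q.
[K:Q] = 2

The discriminant of x^2 + (-1)*x + (13) is b^2 - 4c = 1 - (52) = -51. Since -51 is not a perfect square in Q, the polynomial is irreducible over Q. Its two roots generate a degree-2 extension, so [K:Q] = 2.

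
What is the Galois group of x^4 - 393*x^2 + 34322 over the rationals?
Gal(K/Q) = V_4 (Klein four-group, Z/2Z × Z/2Z)

f factors as (x^2 - 131)(x^2 - 262), so the splitting field is K = Q(sqrt(131), sqrt(262)). The elements 131, 262, 34322 are all non-squares in Q, so sqrt(131) and sqrt(262) generate independent quadratic extensions. Thus [K:Q] = 4 and Gal(K/Q) is generated by the two order-2 automorphisms sqrt(131) ↦ -sqrt(131) and sqrt(262) ↦ -sqrt(262), giving V_4.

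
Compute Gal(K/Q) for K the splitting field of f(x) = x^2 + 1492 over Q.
Gal(K/Q) = Z/2Z (cyclic of order 2)

x^2 + 1492 is irreducible over Q since -1492 is not a rational square. The splitting field Q(sqrt(-1492)) has degree 2 over Q, and its unique nontrivial automorphism is sqrt(-1492) ↦ -sqrt(-1492). Hence Gal(Q(sqrt(-1492))/Q) = Z/2Z.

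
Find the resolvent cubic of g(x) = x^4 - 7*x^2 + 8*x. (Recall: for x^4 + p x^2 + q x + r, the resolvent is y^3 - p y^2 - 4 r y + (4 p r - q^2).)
h(y) = y^3 + 7*y^2 - 64

Identify coefficients: p = -7, q = 8, r = 0.
Plug into h(y) = y^3 - p y^2 - 4 r y + (4 p r - q^2):
  h(y) = y^3 - (-7) y^2 - 4*(0) y + (4*(-7)*(0) - (8)^2)
       = y^3 + (7) y^2 + (0) y + (-64).
Simplifying: h(y) = y^3 + 7*y^2 - 64.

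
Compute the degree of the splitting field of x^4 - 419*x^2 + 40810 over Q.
[K:Q] = 4

f factors as (x^2 - 154)(x^2 - 265); the splitting field is K = Q(sqrt(154), sqrt(265)). Since 154, 265, and 40810 are all non-squares in Q, the three subfields Q(sqrt(154)), Q(sqrt(265)), Q(sqrt(40810)) are distinct degree-2 extensions, so [K:Q] = 4 (Klein four Galois group).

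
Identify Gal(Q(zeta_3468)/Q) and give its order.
|Gal(Q(zeta_3468)/Q)| = phi(3468) = 1088; group ≅ (Z/3468Z)^* ≅ Z/2Z × Z/2Z × Z/272Z

The n-th cyclotomic polynomial Φ_3468(x) is the minimal polynomial of zeta_3468 over Q and has degree phi(3468) = 1088. So Q(zeta_3468) is a degree-1088 Galois extension with Galois group (Z/3468Z)^*. By CRT, (Z/3468Z)^* ≅ (Z/4Z)^* × (Z/3Z)^* × (Z/289Z)^*. Each prime-power unit group is (Z/4Z)^* ≅ Z/2Z; (Z/3Z)^* ≅ Z/2Z; (Z/289Z)^* ≅ Z/272Z. Hence Gal(Q(zeta_3468)/Q) ≅ Z/2Z × Z/2Z × Z/272Z.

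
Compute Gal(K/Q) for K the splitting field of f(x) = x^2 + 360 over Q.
Gal(K/Q) = Z/2Z (cyclic of order 2)

x^2 + 360 is irreducible over Q since -360 is not a rational square. The splitting field Q(sqrt(-360)) has degree 2 over Q, and its unique nontrivial automorphism is sqrt(-360) ↦ -sqrt(-360). Hence Gal(Q(sqrt(-360))/Q) = Z/2Z.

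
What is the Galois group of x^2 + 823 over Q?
Gal(K/Q) = Z/2Z (cyclic of order 2)

x^2 + 823 is irreducible over Q since -823 is not a rational square. The splitting field Q(sqrt(-823)) has degree 2 over Q, and its unique nontrivial automorphism is sqrt(-823) ↦ -sqrt(-823). Hence Gal(Q(sqrt(-823))/Q) = Z/2Z.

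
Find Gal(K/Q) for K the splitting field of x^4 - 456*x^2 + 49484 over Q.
Gal(K/Q) = V_4 (Klein four-group, Z/2Z × Z/2Z)

f factors as (x^2 - 278)(x^2 - 178), so the splitting field is K = Q(sqrt(278), sqrt(178)). The elements 278, 178, 49484 are all non-squares in Q, so sqrt(278) and sqrt(178) generate independent quadratic extensions. Thus [K:Q] = 4 and Gal(K/Q) is generated by the two order-2 automorphisms sqrt(278) ↦ -sqrt(278) and sqrt(178) ↦ -sqrt(178), giving V_4.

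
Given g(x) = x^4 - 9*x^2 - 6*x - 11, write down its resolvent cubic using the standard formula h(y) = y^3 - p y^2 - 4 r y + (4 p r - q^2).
h(y) = y^3 + 9*y^2 + 44*y + 360

Identify coefficients: p = -9, q = -6, r = -11.
Plug into h(y) = y^3 - p y^2 - 4 r y + (4 p r - q^2):
  h(y) = y^3 - (-9) y^2 - 4*(-11) y + (4*(-9)*(-11) - (-6)^2)
       = y^3 + (9) y^2 + (44) y + (360).
Simplifying: h(y) = y^3 + 9*y^2 + 44*y + 360.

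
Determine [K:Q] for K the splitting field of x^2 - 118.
[K:Q] = 2

The polynomial x^2 - 118 is irreducible over Q since 118 is not a perfect square. Its splitting field is Q(sqrt(118)), which has degree 2 over Q.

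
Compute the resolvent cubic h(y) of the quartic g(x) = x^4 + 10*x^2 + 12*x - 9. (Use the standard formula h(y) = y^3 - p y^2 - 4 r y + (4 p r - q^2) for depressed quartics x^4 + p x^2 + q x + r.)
h(y) = y^3 - 10*y^2 + 36*y - 504

Identify coefficients: p = 10, q = 12, r = -9.
Plug into h(y) = y^3 - p y^2 - 4 r y + (4 p r - q^2):
  h(y) = y^3 - (10) y^2 - 4*(-9) y + (4*(10)*(-9) - (12)^2)
       = y^3 + (-10) y^2 + (36) y + (-504).
Simplifying: h(y) = y^3 - 10*y^2 + 36*y - 504.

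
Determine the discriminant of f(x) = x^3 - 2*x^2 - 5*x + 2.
Δ = 916

For x^3 + a x^2 + b x + c the discriminant is Δ = 18 a b c - 4 a^3 c + a^2 b^2 - 4 b^3 - 27 c^2.
Plug a = -2, b = -5, c = 2:
  18*(-2)*(-5)*(2) - 4*(-2)^3*(2) + (-2)^2*(-5)^2 - 4*(-5)^3 - 27*(2)^2
  = 360 + (64) + 100 + (500) + (-108)
  = 916.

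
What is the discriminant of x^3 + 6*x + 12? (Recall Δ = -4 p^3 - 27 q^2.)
Δ = -4752

For a depressed cubic x^3 + p x + q the discriminant is Δ = -4 p^3 - 27 q^2 = -4*(6)^3 - 27*(12)^2 = -864 - 3888 = -4752.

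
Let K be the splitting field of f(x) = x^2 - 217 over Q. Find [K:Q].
[K:Q] = 2

The polynomial x^2 - 217 is irreducible over Q since 217 is not a perfect square. Its splitting field is Q(sqrt(217)), which has degree 2 over Q.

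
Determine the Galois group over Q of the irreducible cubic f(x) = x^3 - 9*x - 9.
Gal(K/Q) = A_3 (cyclic of order 3)

Compute the discriminant of x^3 + (0)*x^2 + (-9)*x + (-9): Δ = 729. Since Δ is a perfect square (Δ = 27^2), the Galois group is contained in A_3. Irreducibility forces the group to be transitive on three roots, so Gal = A_3.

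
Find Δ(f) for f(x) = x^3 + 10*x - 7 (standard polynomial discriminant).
Δ = -5323

For a depressed cubic x^3 + p x + q the discriminant is Δ = -4 p^3 - 27 q^2 = -4*(10)^3 - 27*(-7)^2 = -4000 - 1323 = -5323.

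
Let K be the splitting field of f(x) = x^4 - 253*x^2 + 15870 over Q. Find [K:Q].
[K:Q] = 4

f factors as (x^2 - 115)(x^2 - 138); the splitting field is K = Q(sqrt(115), sqrt(138)). Since 115, 138, and 15870 are all non-squares in Q, the three subfields Q(sqrt(115)), Q(sqrt(138)), Q(sqrt(15870)) are distinct degree-2 extensions, so [K:Q] = 4 (Klein four Galois group).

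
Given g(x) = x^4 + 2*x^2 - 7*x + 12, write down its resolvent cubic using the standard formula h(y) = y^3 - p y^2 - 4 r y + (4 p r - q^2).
h(y) = y^3 - 2*y^2 - 48*y + 47

Identify coefficients: p = 2, q = -7, r = 12.
Plug into h(y) = y^3 - p y^2 - 4 r y + (4 p r - q^2):
  h(y) = y^3 - (2) y^2 - 4*(12) y + (4*(2)*(12) - (-7)^2)
       = y^3 + (-2) y^2 + (-48) y + (47).
Simplifying: h(y) = y^3 - 2*y^2 - 48*y + 47.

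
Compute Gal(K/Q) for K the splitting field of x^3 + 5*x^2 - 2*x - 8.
Gal(K/Q) = A_3 (cyclic of order 3)

Compute the discriminant of x^3 + (5)*x^2 + (-2)*x + (-8): Δ = 3844. Since Δ is a perfect square (Δ = 62^2), the Galois group is contained in A_3. Irreducibility forces the group to be transitive on three roots, so Gal = A_3.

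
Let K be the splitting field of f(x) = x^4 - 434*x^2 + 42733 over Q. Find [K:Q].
[K:Q] = 4

f factors as (x^2 - 151)(x^2 - 283); the splitting field is K = Q(sqrt(151), sqrt(283)). Since 151, 283, and 42733 are all non-squares in Q, the three subfields Q(sqrt(151)), Q(sqrt(283)), Q(sqrt(42733)) are distinct degree-2 extensions, so [K:Q] = 4 (Klein four Galois group).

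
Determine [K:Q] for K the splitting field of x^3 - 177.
[K:Q] = 6

x^3 - 177 has one real root r = 177^(1/3) and two complex roots r*zeta_3, r*zeta_3^2 where zeta_3 = e^(2*pi*i/3). The splitting field is Q(r, zeta_3). [Q(r):Q] = 3 and [Q(zeta_3):Q] = 2 with gcd = 1, so [Q(r, zeta_3):Q] = 3 * 2 = 6.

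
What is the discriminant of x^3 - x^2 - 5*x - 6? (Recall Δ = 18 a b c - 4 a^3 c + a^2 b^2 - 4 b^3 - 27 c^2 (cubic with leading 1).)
Δ = -1011

For x^3 + a x^2 + b x + c the discriminant is Δ = 18 a b c - 4 a^3 c + a^2 b^2 - 4 b^3 - 27 c^2.
Plug a = -1, b = -5, c = -6:
  18*(-1)*(-5)*(-6) - 4*(-1)^3*(-6) + (-1)^2*(-5)^2 - 4*(-5)^3 - 27*(-6)^2
  = -540 + (-24) + 25 + (500) + (-972)
  = -1011.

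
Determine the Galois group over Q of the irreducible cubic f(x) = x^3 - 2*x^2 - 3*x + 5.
Gal(K/Q) = A_3 (cyclic of order 3)

Compute the discriminant of x^3 + (-2)*x^2 + (-3)*x + (5): Δ = 169. Since Δ is a perfect square (Δ = 13^2), the Galois group is contained in A_3. Irreducibility forces the group to be transitive on three roots, so Gal = A_3.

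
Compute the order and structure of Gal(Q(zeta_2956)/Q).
|Gal(Q(zeta_2956)/Q)| = phi(2956) = 1476; group ≅ (Z/2956Z)^* ≅ Z/2Z × Z/738Z

The n-th cyclotomic polynomial Φ_2956(x) is the minimal polynomial of zeta_2956 over Q and has degree phi(2956) = 1476. So Q(zeta_2956) is a degree-1476 Galois extension with Galois group (Z/2956Z)^*. By CRT, (Z/2956Z)^* ≅ (Z/4Z)^* × (Z/739Z)^*. Each prime-power unit group is (Z/4Z)^* ≅ Z/2Z; (Z/739Z)^* ≅ Z/738Z. Hence Gal(Q(zeta_2956)/Q) ≅ Z/2Z × Z/738Z.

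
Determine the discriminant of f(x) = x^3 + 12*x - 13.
Δ = -11475

For a depressed cubic x^3 + p x + q the discriminant is Δ = -4 p^3 - 27 q^2 = -4*(12)^3 - 27*(-13)^2 = -6912 - 4563 = -11475.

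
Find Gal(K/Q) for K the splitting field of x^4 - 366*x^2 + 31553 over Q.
Gal(K/Q) = V_4 (Klein four-group, Z/2Z × Z/2Z)

f factors as (x^2 - 227)(x^2 - 139), so the splitting field is K = Q(sqrt(227), sqrt(139)). The elements 227, 139, 31553 are all non-squares in Q, so sqrt(227) and sqrt(139) generate independent quadratic extensions. Thus [K:Q] = 4 and Gal(K/Q) is generated by the two order-2 automorphisms sqrt(227) ↦ -sqrt(227) and sqrt(139) ↦ -sqrt(139), giving V_4.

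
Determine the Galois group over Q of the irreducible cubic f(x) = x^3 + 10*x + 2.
Gal(K/Q) = S_3 (symmetric group of order 6)

Compute the discriminant of x^3 + (0)*x^2 + (10)*x + (2): Δ = -4108. Since Δ is not a rational square, the Galois group is not contained in A_3; it must be the full S_3 (irreducibility of the cubic rules out anything smaller).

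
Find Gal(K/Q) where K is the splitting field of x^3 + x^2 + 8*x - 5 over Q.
Gal(K/Q) = S_3 (symmetric group of order 6)

Compute the discriminant of x^3 + (1)*x^2 + (8)*x + (-5): Δ = -3359. Since Δ is not a rational square, the Galois group is not contained in A_3; it must be the full S_3 (irreducibility of the cubic rules out anything smaller).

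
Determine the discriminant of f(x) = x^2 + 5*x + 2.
Δ = 17

For a quadratic a x^2 + b x + c the discriminant is Δ = b^2 - 4ac = (5)^2 - 4*(1)*(2) = 25 - (8) = 17.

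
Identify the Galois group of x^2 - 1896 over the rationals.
Gal(K/Q) = Z/2Z (cyclic of order 2)

x^2 - 1896 is irreducible over Q since 1896 is not a rational square. The splitting field Q(sqrt(1896)) has degree 2 over Q, and its unique nontrivial automorphism is sqrt(1896) ↦ -sqrt(1896). Hence Gal(Q(sqrt(1896))/Q) = Z/2Z.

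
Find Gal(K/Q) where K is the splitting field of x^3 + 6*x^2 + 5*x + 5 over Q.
Gal(K/Q) = S_3 (symmetric group of order 6)

Compute the discriminant of x^3 + (6)*x^2 + (5)*x + (5): Δ = -1895. Since Δ is not a rational square, the Galois group is not contained in A_3; it must be the full S_3 (irreducibility of the cubic rules out anything smaller).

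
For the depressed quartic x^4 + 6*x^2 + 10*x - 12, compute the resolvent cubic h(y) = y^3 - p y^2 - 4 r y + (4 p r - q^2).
h(y) = y^3 - 6*y^2 + 48*y - 388

Identify coefficients: p = 6, q = 10, r = -12.
Plug into h(y) = y^3 - p y^2 - 4 r y + (4 p r - q^2):
  h(y) = y^3 - (6) y^2 - 4*(-12) y + (4*(6)*(-12) - (10)^2)
       = y^3 + (-6) y^2 + (48) y + (-388).
Simplifying: h(y) = y^3 - 6*y^2 + 48*y - 388.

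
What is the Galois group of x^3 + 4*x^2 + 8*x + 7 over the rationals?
Gal(K/Q) = S_3 (symmetric group of order 6)

Compute the discriminant of x^3 + (4)*x^2 + (8)*x + (7): Δ = -107. Since Δ is not a rational square, the Galois group is not contained in A_3; it must be the full S_3 (irreducibility of the cubic rules out anything smaller).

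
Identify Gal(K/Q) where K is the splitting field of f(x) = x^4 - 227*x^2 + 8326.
Gal(K/Q) = V_4 (Klein four-group, Z/2Z × Z/2Z)

f factors as (x^2 - 181)(x^2 - 46), so the splitting field is K = Q(sqrt(181), sqrt(46)). The elements 181, 46, 8326 are all non-squares in Q, so sqrt(181) and sqrt(46) generate independent quadratic extensions. Thus [K:Q] = 4 and Gal(K/Q) is generated by the two order-2 automorphisms sqrt(181) ↦ -sqrt(181) and sqrt(46) ↦ -sqrt(46), giving V_4.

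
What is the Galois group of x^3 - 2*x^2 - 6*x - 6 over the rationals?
Gal(K/Q) = S_3 (symmetric group of order 6)

Compute the discriminant of x^3 + (-2)*x^2 + (-6)*x + (-6): Δ = -1452. Since Δ is not a rational square, the Galois group is not contained in A_3; it must be the full S_3 (irreducibility of the cubic rules out anything smaller).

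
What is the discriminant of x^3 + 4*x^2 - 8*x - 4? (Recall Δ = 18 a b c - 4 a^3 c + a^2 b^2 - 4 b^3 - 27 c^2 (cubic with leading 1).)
Δ = 5968

For x^3 + a x^2 + b x + c the discriminant is Δ = 18 a b c - 4 a^3 c + a^2 b^2 - 4 b^3 - 27 c^2.
Plug a = 4, b = -8, c = -4:
  18*(4)*(-8)*(-4) - 4*(4)^3*(-4) + (4)^2*(-8)^2 - 4*(-8)^3 - 27*(-4)^2
  = 2304 + (1024) + 1024 + (2048) + (-432)
  = 5968.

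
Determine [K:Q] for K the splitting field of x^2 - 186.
[K:Q] = 2

The polynomial x^2 - 186 is irreducible over Q since 186 is not a perfect square. Its splitting field is Q(sqrt(186)), which has degree 2 over Q.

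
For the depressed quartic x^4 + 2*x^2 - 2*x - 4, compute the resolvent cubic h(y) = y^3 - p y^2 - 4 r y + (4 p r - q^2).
h(y) = y^3 - 2*y^2 + 16*y - 36

Identify coefficients: p = 2, q = -2, r = -4.
Plug into h(y) = y^3 - p y^2 - 4 r y + (4 p r - q^2):
  h(y) = y^3 - (2) y^2 - 4*(-4) y + (4*(2)*(-4) - (-2)^2)
       = y^3 + (-2) y^2 + (16) y + (-36).
Simplifying: h(y) = y^3 - 2*y^2 + 16*y - 36.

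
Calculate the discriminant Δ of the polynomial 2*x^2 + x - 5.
Δ = 41

For a quadratic a x^2 + b x + c the discriminant is Δ = b^2 - 4ac = (1)^2 - 4*(2)*(-5) = 1 - (-40) = 41.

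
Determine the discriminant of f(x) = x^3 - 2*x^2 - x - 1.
Δ = -87

For x^3 + a x^2 + b x + c the discriminant is Δ = 18 a b c - 4 a^3 c + a^2 b^2 - 4 b^3 - 27 c^2.
Plug a = -2, b = -1, c = -1:
  18*(-2)*(-1)*(-1) - 4*(-2)^3*(-1) + (-2)^2*(-1)^2 - 4*(-1)^3 - 27*(-1)^2
  = -36 + (-32) + 4 + (4) + (-27)
  = -87.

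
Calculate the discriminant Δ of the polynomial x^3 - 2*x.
Δ = 32

For a depressed cubic x^3 + p x + q the discriminant is Δ = -4 p^3 - 27 q^2 = -4*(-2)^3 - 27*(0)^2 = 32 - 0 = 32.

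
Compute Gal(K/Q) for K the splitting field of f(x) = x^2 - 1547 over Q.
Gal(K/Q) = Z/2Z (cyclic of order 2)

x^2 - 1547 is irreducible over Q since 1547 is not a rational square. The splitting field Q(sqrt(1547)) has degree 2 over Q, and its unique nontrivial automorphism is sqrt(1547) ↦ -sqrt(1547). Hence Gal(Q(sqrt(1547))/Q) = Z/2Z.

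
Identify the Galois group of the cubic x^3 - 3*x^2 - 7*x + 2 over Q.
Gal(K/Q) = S_3 (symmetric group of order 6)

Compute the discriminant of x^3 + (-3)*x^2 + (-7)*x + (2): Δ = 2677. Since Δ is not a rational square, the Galois group is not contained in A_3; it must be the full S_3 (irreducibility of the cubic rules out anything smaller).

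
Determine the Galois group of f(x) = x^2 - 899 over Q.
Gal(K/Q) = Z/2Z (cyclic of order 2)

x^2 - 899 is irreducible over Q since 899 is not a rational square. The splitting field Q(sqrt(899)) has degree 2 over Q, and its unique nontrivial automorphism is sqrt(899) ↦ -sqrt(899). Hence Gal(Q(sqrt(899))/Q) = Z/2Z.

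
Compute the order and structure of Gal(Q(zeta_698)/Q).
|Gal(Q(zeta_698)/Q)| = phi(698) = 348; group ≅ (Z/698Z)^* ≅ Z/348Z

The n-th cyclotomic polynomial Φ_698(x) is the minimal polynomial of zeta_698 over Q and has degree phi(698) = 348. So Q(zeta_698) is a degree-348 Galois extension with Galois group (Z/698Z)^*. By CRT, (Z/698Z)^* ≅ (Z/2Z)^* × (Z/349Z)^*. Each prime-power unit group is (Z/2Z)^* ≅ trivial group (order 1); (Z/349Z)^* ≅ Z/348Z. Hence Gal(Q(zeta_698)/Q) ≅ Z/348Z.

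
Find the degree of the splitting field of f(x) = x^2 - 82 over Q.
[K:Q] = 2

The polynomial x^2 - 82 is irreducible over Q since 82 is not a perfect square. Its splitting field is Q(sqrt(82)), which has degree 2 over Q.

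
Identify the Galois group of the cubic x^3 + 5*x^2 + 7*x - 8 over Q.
Gal(K/Q) = S_3 (symmetric group of order 6)

Compute the discriminant of x^3 + (5)*x^2 + (7)*x + (-8): Δ = -2915. Since Δ is not a rational square, the Galois group is not contained in A_3; it must be the full S_3 (irreducibility of the cubic rules out anything smaller).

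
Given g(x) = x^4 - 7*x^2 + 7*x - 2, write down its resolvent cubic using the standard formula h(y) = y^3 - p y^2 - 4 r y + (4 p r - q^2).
h(y) = y^3 + 7*y^2 + 8*y + 7

Identify coefficients: p = -7, q = 7, r = -2.
Plug into h(y) = y^3 - p y^2 - 4 r y + (4 p r - q^2):
  h(y) = y^3 - (-7) y^2 - 4*(-2) y + (4*(-7)*(-2) - (7)^2)
       = y^3 + (7) y^2 + (8) y + (7).
Simplifying: h(y) = y^3 + 7*y^2 + 8*y + 7.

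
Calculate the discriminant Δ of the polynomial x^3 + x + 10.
Δ = -2704

For a depressed cubic x^3 + p x + q the discriminant is Δ = -4 p^3 - 27 q^2 = -4*(1)^3 - 27*(10)^2 = -4 - 2700 = -2704.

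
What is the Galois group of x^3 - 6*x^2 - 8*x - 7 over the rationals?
Gal(K/Q) = S_3 (symmetric group of order 6)

Compute the discriminant of x^3 + (-6)*x^2 + (-8)*x + (-7): Δ = -9067. Since Δ is not a rational square, the Galois group is not contained in A_3; it must be the full S_3 (irreducibility of the cubic rules out anything smaller).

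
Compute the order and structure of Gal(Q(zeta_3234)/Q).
|Gal(Q(zeta_3234)/Q)| = phi(3234) = 840; group ≅ (Z/3234Z)^* ≅ Z/2Z × Z/10Z × Z/42Z

The n-th cyclotomic polynomial Φ_3234(x) is the minimal polynomial of zeta_3234 over Q and has degree phi(3234) = 840. So Q(zeta_3234) is a degree-840 Galois extension with Galois group (Z/3234Z)^*. By CRT, (Z/3234Z)^* ≅ (Z/2Z)^* × (Z/3Z)^* × (Z/49Z)^* × (Z/11Z)^*. Each prime-power unit group is (Z/2Z)^* ≅ trivial group (order 1); (Z/3Z)^* ≅ Z/2Z; (Z/49Z)^* ≅ Z/42Z; (Z/11Z)^* ≅ Z/10Z. Hence Gal(Q(zeta_3234)/Q) ≅ Z/2Z × Z/10Z × Z/42Z.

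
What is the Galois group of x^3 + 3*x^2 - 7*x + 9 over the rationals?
Gal(K/Q) = S_3 (symmetric group of order 6)

Compute the discriminant of x^3 + (3)*x^2 + (-7)*x + (9): Δ = -4748. Since Δ is not a rational square, the Galois group is not contained in A_3; it must be the full S_3 (irreducibility of the cubic rules out anything smaller).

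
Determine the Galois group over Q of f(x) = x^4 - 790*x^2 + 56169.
Gal(K/Q) = Z/2Z (cyclic of order 2)

f factors as (x^2 - 79)(x^2 - 711), so the splitting field is K = Q(sqrt(79), sqrt(711)). The squarefree part of 79 is 79 and the squarefree part of 711 is also 79, so sqrt(79) and sqrt(711) are both rational multiples of sqrt(79). Hence Q(sqrt(79)) = Q(sqrt(711)) = Q(sqrt(79)), and the splitting field collapses to a single degree-2 extension with Galois group Z/2Z.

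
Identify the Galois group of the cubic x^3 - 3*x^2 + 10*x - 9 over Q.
Gal(K/Q) = S_3 (symmetric group of order 6)

Compute the discriminant of x^3 + (-3)*x^2 + (10)*x + (-9): Δ = -1399. Since Δ is not a rational square, the Galois group is not contained in A_3; it must be the full S_3 (irreducibility of the cubic rules out anything smaller).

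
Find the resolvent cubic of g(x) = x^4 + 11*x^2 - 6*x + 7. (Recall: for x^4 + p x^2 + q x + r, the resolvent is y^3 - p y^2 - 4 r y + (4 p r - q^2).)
h(y) = y^3 - 11*y^2 - 28*y + 272

Identify coefficients: p = 11, q = -6, r = 7.
Plug into h(y) = y^3 - p y^2 - 4 r y + (4 p r - q^2):
  h(y) = y^3 - (11) y^2 - 4*(7) y + (4*(11)*(7) - (-6)^2)
       = y^3 + (-11) y^2 + (-28) y + (272).
Simplifying: h(y) = y^3 - 11*y^2 - 28*y + 272.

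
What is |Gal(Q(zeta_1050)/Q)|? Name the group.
|Gal(Q(zeta_1050)/Q)| = phi(1050) = 240; group ≅ (Z/1050Z)^* ≅ Z/2Z × Z/6Z × Z/20Z

The n-th cyclotomic polynomial Φ_1050(x) is the minimal polynomial of zeta_1050 over Q and has degree phi(1050) = 240. So Q(zeta_1050) is a degree-240 Galois extension with Galois group (Z/1050Z)^*. By CRT, (Z/1050Z)^* ≅ (Z/2Z)^* × (Z/3Z)^* × (Z/25Z)^* × (Z/7Z)^*. Each prime-power unit group is (Z/2Z)^* ≅ trivial group (order 1); (Z/3Z)^* ≅ Z/2Z; (Z/25Z)^* ≅ Z/20Z; (Z/7Z)^* ≅ Z/6Z. Hence Gal(Q(zeta_1050)/Q) ≅ Z/2Z × Z/6Z × Z/20Z.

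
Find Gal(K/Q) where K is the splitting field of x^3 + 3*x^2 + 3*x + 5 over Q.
Gal(K/Q) = S_3 (symmetric group of order 6)

Compute the discriminant of x^3 + (3)*x^2 + (3)*x + (5): Δ = -432. Since Δ is not a rational square, the Galois group is not contained in A_3; it must be the full S_3 (irreducibility of the cubic rules out anything smaller).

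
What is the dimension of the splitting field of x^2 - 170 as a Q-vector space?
[K:Q] = 2

The polynomial x^2 - 170 is irreducible over Q since 170 is not a perfect square. Its splitting field is Q(sqrt(170)), which has degree 2 over Q.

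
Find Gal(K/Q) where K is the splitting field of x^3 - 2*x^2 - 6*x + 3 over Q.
Gal(K/Q) = S_3 (symmetric group of order 6)

Compute the discriminant of x^3 + (-2)*x^2 + (-6)*x + (3): Δ = 1509. Since Δ is not a rational square, the Galois group is not contained in A_3; it must be the full S_3 (irreducibility of the cubic rules out anything smaller).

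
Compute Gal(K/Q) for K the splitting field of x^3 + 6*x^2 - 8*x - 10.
Gal(K/Q) = S_3 (symmetric group of order 6)

Compute the discriminant of x^3 + (6)*x^2 + (-8)*x + (-10): Δ = 18932. Since Δ is not a rational square, the Galois group is not contained in A_3; it must be the full S_3 (irreducibility of the cubic rules out anything smaller).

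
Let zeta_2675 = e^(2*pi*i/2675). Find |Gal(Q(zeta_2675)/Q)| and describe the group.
|Gal(Q(zeta_2675)/Q)| = phi(2675) = 2120; group ≅ (Z/2675Z)^* ≅ Z/20Z × Z/106Z

The n-th cyclotomic polynomial Φ_2675(x) is the minimal polynomial of zeta_2675 over Q and has degree phi(2675) = 2120. So Q(zeta_2675) is a degree-2120 Galois extension with Galois group (Z/2675Z)^*. By CRT, (Z/2675Z)^* ≅ (Z/25Z)^* × (Z/107Z)^*. Each prime-power unit group is (Z/25Z)^* ≅ Z/20Z; (Z/107Z)^* ≅ Z/106Z. Hence Gal(Q(zeta_2675)/Q) ≅ Z/20Z × Z/106Z.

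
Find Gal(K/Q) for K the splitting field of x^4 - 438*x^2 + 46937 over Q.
Gal(K/Q) = V_4 (Klein four-group, Z/2Z × Z/2Z)

f factors as (x^2 - 187)(x^2 - 251), so the splitting field is K = Q(sqrt(187), sqrt(251)). The elements 187, 251, 46937 are all non-squares in Q, so sqrt(187) and sqrt(251) generate independent quadratic extensions. Thus [K:Q] = 4 and Gal(K/Q) is generated by the two order-2 automorphisms sqrt(187) ↦ -sqrt(187) and sqrt(251) ↦ -sqrt(251), giving V_4.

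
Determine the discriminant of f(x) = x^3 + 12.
Δ = -3888

For a depressed cubic x^3 + p x + q the discriminant is Δ = -4 p^3 - 27 q^2 = -4*(0)^3 - 27*(12)^2 = 0 - 3888 = -3888.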